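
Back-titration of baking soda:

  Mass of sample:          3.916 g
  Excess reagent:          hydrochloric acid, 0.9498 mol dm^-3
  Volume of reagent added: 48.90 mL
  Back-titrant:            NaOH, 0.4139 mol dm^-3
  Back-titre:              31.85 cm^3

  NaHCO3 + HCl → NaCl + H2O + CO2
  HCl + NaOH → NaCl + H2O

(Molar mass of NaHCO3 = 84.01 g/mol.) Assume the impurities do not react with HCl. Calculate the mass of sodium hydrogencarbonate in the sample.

2.794 g

n(HCl) added = 0.04890 × 0.9498 = 0.04645 mol
n(NaOH) used in back-titration = 0.03185 × 0.4139 = 0.01318 mol
n(HCl) left over = 0.01318 mol (1:1 ratio)
n(HCl) consumed by analyte = 0.04645 − 0.01318 = 0.03326 mol
n(NaHCO3) = 0.03326 mol (1:1 ratio)
mass of NaHCO3 = 0.03326 × 84.01 = 2.794 g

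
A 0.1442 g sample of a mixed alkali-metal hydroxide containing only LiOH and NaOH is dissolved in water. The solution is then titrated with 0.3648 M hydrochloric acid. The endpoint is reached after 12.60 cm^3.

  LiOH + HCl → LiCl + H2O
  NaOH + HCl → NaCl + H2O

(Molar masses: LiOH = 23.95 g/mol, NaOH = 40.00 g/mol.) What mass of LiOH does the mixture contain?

n(HCl) = 0.01260 × 0.3648 = 4.596 × 10^-3 mol
Let x = n(LiOH), y = n(NaOH).
Titrant: 1x + 1y = 4.596 × 10^-3;  mass: 23.95x + 40.00y = 0.1442
Solving, x = 2.471 × 10^-3 mol, y = 2.126 × 10^-3 mol
mass of LiOH = 2.471 × 10^-3 × 23.95 = 0.05918 g

0.05918 g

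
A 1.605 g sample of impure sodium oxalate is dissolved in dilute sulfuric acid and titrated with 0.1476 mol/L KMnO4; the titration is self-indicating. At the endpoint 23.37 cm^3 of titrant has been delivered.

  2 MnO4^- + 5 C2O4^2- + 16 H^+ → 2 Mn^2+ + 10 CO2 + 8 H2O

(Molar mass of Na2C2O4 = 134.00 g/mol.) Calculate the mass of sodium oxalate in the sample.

1.156 g

n(KMnO4) = 0.02337 L × 0.1476 mol/L = 3.449 × 10^-3 mol
From the 5:2 ratio, n(Na2C2O4) = 5/2 × 3.449 × 10^-3 = 8.624 × 10^-3 mol
mass of Na2C2O4 = 8.624 × 10^-3 × 134.00 g/mol = 1.156 g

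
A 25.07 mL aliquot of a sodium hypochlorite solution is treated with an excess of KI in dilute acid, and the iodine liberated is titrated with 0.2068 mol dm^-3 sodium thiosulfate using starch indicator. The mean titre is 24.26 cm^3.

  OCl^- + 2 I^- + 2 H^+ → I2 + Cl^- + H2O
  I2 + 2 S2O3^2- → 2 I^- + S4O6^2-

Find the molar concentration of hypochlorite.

n(S2O3^2-) = 0.02426 × 0.2068 = 5.017 × 10^-3 mol
n(I2) = n(S2O3^2-)/2 = 2.508 × 10^-3 mol
n(OCl^-) in the aliquot = 2.508 × 10^-3 mol (1:1 ratio)
[OCl^-] = 2.508 × 10^-3 / 0.02507 = 0.1001 mol/L

0.1001 mol/L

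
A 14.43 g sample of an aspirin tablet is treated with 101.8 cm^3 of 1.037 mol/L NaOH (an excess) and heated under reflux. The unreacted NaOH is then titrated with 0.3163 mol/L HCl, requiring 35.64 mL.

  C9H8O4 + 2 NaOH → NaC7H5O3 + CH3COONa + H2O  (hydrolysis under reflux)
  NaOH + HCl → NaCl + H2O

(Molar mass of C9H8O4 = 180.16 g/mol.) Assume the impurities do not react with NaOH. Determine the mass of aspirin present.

n(NaOH) added = 0.1018 × 1.037 = 0.1056 mol
n(HCl) used in back-titration = 0.03564 × 0.3163 = 0.01127 mol
n(NaOH) left over = 0.01127 mol (1:1 ratio)
n(NaOH) consumed by analyte = 0.1056 − 0.01127 = 0.09429 mol
From the 1:2 ratio, n(C9H8O4) = 1/2 × 0.09429 = 0.04715 mol
mass of C9H8O4 = 0.04715 × 180.16 = 8.494 g

8.494 g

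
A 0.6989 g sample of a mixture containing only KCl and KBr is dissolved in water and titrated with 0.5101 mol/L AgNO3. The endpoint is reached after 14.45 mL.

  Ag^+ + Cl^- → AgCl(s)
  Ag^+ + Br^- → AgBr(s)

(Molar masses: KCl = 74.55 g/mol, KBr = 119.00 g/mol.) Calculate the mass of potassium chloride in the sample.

0.2989 g

n(AgNO3) = 0.01445 × 0.5101 = 7.371 × 10^-3 mol
Let x = n(KCl), y = n(KBr).
Titrant: 1x + 1y = 7.371 × 10^-3;  mass: 74.55x + 119.00y = 0.6989
Solving, x = 4.010 × 10^-3 mol, y = 3.361 × 10^-3 mol
mass of KCl = 4.010 × 10^-3 × 74.55 = 0.2989 g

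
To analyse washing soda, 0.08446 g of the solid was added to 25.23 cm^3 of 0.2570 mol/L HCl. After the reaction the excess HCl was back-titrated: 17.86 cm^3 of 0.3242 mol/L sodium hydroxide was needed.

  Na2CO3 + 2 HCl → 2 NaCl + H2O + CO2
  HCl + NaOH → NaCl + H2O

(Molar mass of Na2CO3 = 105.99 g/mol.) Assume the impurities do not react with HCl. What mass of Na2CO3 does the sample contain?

0.03677 g

n(HCl) added = 0.02523 × 0.2570 = 6.484 × 10^-3 mol
n(NaOH) used in back-titration = 0.01786 × 0.3242 = 5.790 × 10^-3 mol
n(HCl) left over = 5.790 × 10^-3 mol (1:1 ratio)
n(HCl) consumed by analyte = 6.484 × 10^-3 − 5.790 × 10^-3 = 6.939 × 10^-4 mol
From the 1:2 ratio, n(Na2CO3) = 1/2 × 6.939 × 10^-4 = 3.469 × 10^-4 mol
mass of Na2CO3 = 3.469 × 10^-4 × 105.99 = 0.03677 g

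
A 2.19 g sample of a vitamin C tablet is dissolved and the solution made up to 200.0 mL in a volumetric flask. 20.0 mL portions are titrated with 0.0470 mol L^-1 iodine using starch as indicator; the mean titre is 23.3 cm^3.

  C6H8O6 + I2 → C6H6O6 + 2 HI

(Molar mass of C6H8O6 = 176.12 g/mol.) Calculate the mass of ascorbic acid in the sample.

n(I2) per titration = 0.0233 × 0.0470 = 1.10 × 10^-3 mol
n(C6H8O6) in each aliquot = 1.10 × 10^-3 mol (1:1 ratio)
n(C6H8O6) in the whole flask = 1.10 × 10^-3 × 200.0/20.0 = 0.0110 mol
mass of C6H8O6 = 0.0110 × 176.12 = 1.93 g

1.93 g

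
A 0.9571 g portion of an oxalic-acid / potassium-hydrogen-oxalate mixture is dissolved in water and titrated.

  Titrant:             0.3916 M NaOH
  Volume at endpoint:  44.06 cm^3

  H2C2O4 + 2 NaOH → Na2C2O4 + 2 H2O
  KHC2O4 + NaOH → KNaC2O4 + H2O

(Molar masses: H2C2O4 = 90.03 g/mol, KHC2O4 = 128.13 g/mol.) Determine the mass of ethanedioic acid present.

n(NaOH) = 0.04406 × 0.3916 = 0.01725 mol
Let x = n(H2C2O4), y = n(KHC2O4).
Titrant: 2x + 1y = 0.01725;  mass: 90.03x + 128.13y = 0.9571
Solving, x = 7.542 × 10^-3 mol, y = 2.171 × 10^-3 mol
mass of H2C2O4 = 7.542 × 10^-3 × 90.03 = 0.6790 g

0.6790 g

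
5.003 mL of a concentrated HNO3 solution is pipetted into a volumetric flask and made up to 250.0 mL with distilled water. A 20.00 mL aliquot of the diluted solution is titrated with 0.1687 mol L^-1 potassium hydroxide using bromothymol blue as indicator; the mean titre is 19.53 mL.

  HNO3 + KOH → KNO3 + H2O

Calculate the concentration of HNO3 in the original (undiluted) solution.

n(KOH) = 0.01953 × 0.1687 = 3.295 × 10^-3 mol
n(HNO3) in the aliquot = 3.295 × 10^-3 mol (1:1 ratio)
[HNO3]_dilute = 3.295 × 10^-3 / 0.02000 = 0.1647 mol/L
Dilution factor = 250.0 / 5.003 = 49.97
[HNO3]_stock = 0.1647 × 49.97 = 8.232 mol/L

8.232 mol/L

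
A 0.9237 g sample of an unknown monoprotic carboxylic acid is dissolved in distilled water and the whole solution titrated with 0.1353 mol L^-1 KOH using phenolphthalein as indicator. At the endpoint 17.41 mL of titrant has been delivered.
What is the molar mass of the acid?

n(KOH) = 0.01741 L × 0.1353 mol/L = 2.356 × 10^-3 mol
n(HA) = 2.356 × 10^-3 mol (1:1 ratio)
M = m / n = 0.9237 g / 2.356 × 10^-3 mol = 392.1 g/mol

392.1 g/mol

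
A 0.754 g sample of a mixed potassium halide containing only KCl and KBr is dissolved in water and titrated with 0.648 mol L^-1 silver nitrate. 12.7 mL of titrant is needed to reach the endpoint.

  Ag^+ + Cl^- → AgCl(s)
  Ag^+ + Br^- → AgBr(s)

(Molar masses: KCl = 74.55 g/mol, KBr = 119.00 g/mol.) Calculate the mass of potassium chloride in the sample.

n(AgNO3) = 0.0127 × 0.648 = 8.23 × 10^-3 mol
Let x = n(KCl), y = n(KBr).
Titrant: 1x + 1y = 8.23 × 10^-3;  mass: 74.55x + 119.00y = 0.754
Solving, x = 5.07 × 10^-3 mol, y = 3.16 × 10^-3 mol
mass of KCl = 5.07 × 10^-3 × 74.55 = 0.378 g

0.378 g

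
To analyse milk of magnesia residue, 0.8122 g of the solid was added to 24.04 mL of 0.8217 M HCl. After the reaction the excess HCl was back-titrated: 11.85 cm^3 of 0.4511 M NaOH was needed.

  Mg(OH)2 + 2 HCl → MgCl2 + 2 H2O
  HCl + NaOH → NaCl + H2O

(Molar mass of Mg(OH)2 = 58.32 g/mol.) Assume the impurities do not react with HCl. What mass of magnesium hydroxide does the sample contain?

0.4201 g

n(HCl) added = 0.02404 × 0.8217 = 0.01975 mol
n(NaOH) used in back-titration = 0.01185 × 0.4511 = 5.346 × 10^-3 mol
n(HCl) left over = 5.346 × 10^-3 mol (1:1 ratio)
n(HCl) consumed by analyte = 0.01975 − 5.346 × 10^-3 = 0.01441 mol
From the 1:2 ratio, n(Mg(OH)2) = 1/2 × 0.01441 = 7.204 × 10^-3 mol
mass of Mg(OH)2 = 7.204 × 10^-3 × 58.32 = 0.4201 g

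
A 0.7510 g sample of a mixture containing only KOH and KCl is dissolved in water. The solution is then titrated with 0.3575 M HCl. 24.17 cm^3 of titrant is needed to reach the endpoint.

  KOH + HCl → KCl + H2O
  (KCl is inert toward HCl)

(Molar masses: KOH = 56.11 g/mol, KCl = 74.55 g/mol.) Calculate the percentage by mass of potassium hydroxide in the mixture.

n(HCl) = 0.02417 × 0.3575 = 8.641 × 10^-3 mol
Let x = n(KOH), y = n(KCl).
Titrant: 1x = 8.641 × 10^-3;  mass: 56.11x + 74.55y = 0.7510
Solving, x = 8.641 × 10^-3 mol, y = 3.570 × 10^-3 mol
mass of KOH = 8.641 × 10^-3 × 56.11 = 0.4848 g
% KOH = 0.4848 / 0.7510 × 100 = 64.56 %

64.56 %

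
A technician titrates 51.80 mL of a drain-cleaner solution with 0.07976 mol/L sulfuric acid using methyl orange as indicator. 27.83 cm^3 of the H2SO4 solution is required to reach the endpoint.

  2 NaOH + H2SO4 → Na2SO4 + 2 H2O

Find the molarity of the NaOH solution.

0.08570 mol/L

n(H2SO4) = 0.02783 L × 0.07976 mol/L = 2.220 × 10^-3 mol
From the 2:1 mole ratio, n(NaOH) = 2/1 × 2.220 × 10^-3 = 4.439 × 10^-3 mol
[NaOH] = 4.439 × 10^-3 mol / 0.05180 L = 0.08570 mol/L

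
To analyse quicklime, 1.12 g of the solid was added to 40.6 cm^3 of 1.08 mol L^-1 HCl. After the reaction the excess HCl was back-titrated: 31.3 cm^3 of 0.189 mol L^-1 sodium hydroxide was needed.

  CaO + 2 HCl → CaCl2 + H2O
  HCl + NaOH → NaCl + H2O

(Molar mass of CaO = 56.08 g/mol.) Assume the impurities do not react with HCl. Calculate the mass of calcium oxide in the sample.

n(HCl) added = 0.0406 × 1.08 = 0.0438 mol
n(NaOH) used in back-titration = 0.0313 × 0.189 = 5.92 × 10^-3 mol
n(HCl) left over = 5.92 × 10^-3 mol (1:1 ratio)
n(HCl) consumed by analyte = 0.0438 − 5.92 × 10^-3 = 0.0379 mol
From the 1:2 ratio, n(CaO) = 1/2 × 0.0379 = 0.0190 mol
mass of CaO = 0.0190 × 56.08 = 1.06 g

1.06 g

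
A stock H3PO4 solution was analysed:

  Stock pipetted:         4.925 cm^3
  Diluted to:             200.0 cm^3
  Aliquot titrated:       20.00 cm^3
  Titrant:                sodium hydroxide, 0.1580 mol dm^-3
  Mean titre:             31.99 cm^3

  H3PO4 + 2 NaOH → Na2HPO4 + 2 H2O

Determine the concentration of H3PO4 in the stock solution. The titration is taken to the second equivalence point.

n(NaOH) = 0.03199 × 0.1580 = 5.054 × 10^-3 mol
From the 1:2 ratio, n(H3PO4) in the aliquot = 1/2 × 5.054 × 10^-3 = 2.527 × 10^-3 mol
[H3PO4]_dilute = 2.527 × 10^-3 / 0.02000 = 0.1264 mol/L
Dilution factor = 200.0 / 4.925 = 40.61
[H3PO4]_stock = 0.1264 × 40.61 = 5.131 mol/L

5.131 mol/L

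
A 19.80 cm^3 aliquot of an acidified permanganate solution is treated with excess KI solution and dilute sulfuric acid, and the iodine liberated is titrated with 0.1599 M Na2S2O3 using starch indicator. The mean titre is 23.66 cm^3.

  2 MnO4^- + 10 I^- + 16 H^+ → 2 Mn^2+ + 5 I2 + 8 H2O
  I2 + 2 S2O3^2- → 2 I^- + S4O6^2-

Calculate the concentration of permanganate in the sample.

0.03821 M

n(S2O3^2-) = 0.02366 × 0.1599 = 3.783 × 10^-3 mol
n(I2) = n(S2O3^2-)/2 = 1.892 × 10^-3 mol
From the 2:5 ratio, n(MnO4^-) in the aliquot = 2/5 × 1.892 × 10^-3 = 7.566 × 10^-4 mol
[MnO4^-] = 7.566 × 10^-4 / 0.01980 = 0.03821 mol/L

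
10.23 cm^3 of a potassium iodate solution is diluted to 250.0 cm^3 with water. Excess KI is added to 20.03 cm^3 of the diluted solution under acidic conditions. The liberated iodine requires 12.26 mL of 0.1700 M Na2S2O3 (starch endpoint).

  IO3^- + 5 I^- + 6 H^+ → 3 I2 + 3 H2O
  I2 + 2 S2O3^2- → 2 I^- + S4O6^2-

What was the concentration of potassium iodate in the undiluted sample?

0.4238 M

n(S2O3^2-) = 0.01226 × 0.1700 = 2.084 × 10^-3 mol
n(I2) = n(S2O3^2-)/2 = 1.042 × 10^-3 mol
From the 1:3 ratio, n(IO3^-) in the aliquot = 1/3 × 1.042 × 10^-3 = 3.474 × 10^-4 mol
[IO3^-]_dilute = 3.474 × 10^-4 / 0.02003 = 0.01734 mol/L
[IO3^-]_original = 0.01734 × 250.0/10.23 = 0.4238 mol/L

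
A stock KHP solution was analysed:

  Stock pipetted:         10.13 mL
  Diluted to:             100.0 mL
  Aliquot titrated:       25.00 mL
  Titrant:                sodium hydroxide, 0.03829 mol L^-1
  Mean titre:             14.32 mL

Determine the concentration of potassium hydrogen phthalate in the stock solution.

KHC8H4O4 + NaOH → KNaC8H4O4 + H2O
n(NaOH) = 0.01432 × 0.03829 = 5.483 × 10^-4 mol
n(KHC8H4O4) in the aliquot = 5.483 × 10^-4 mol (1:1 ratio)
[KHC8H4O4]_dilute = 5.483 × 10^-4 / 0.02500 = 0.02193 mol/L
Dilution factor = 100.0 / 10.13 = 9.872
[KHC8H4O4]_stock = 0.02193 × 9.872 = 0.2165 mol/L

0.2165 mol/L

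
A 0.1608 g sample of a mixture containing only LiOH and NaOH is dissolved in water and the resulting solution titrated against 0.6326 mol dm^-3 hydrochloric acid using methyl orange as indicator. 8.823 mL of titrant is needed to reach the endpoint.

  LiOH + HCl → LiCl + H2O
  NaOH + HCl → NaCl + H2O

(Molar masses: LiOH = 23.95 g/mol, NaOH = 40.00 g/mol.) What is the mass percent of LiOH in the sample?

n(HCl) = 0.008823 × 0.6326 = 5.581 × 10^-3 mol
Let x = n(LiOH), y = n(NaOH).
Titrant: 1x + 1y = 5.581 × 10^-3;  mass: 23.95x + 40.00y = 0.1608
Solving, x = 3.891 × 10^-3 mol, y = 1.690 × 10^-3 mol
mass of LiOH = 3.891 × 10^-3 × 23.95 = 0.09320 g
% LiOH = 0.09320 / 0.1608 × 100 = 57.96 %

57.96 %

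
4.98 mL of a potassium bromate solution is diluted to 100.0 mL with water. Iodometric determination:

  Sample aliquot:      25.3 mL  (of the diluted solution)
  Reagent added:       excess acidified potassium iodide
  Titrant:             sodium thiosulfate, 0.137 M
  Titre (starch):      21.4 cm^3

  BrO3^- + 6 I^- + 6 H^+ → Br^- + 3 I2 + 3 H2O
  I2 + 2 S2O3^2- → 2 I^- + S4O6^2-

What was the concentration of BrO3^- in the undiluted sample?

n(S2O3^2-) = 0.0214 × 0.137 = 2.93 × 10^-3 mol
n(I2) = n(S2O3^2-)/2 = 1.47 × 10^-3 mol
From the 1:3 ratio, n(BrO3^-) in the aliquot = 1/3 × 1.47 × 10^-3 = 4.89 × 10^-4 mol
[BrO3^-]_dilute = 4.89 × 10^-4 / 0.0253 = 0.0193 mol/L
[BrO3^-]_original = 0.0193 × 100.0/4.98 = 0.388 mol/L

0.388 M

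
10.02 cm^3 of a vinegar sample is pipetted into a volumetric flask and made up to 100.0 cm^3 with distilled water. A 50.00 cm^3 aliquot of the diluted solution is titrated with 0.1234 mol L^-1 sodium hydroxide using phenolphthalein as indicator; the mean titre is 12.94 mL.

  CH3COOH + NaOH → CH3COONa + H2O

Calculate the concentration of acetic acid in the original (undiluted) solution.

0.3187 mol/L

n(NaOH) = 0.01294 × 0.1234 = 1.597 × 10^-3 mol
n(CH3COOH) in the aliquot = 1.597 × 10^-3 mol (1:1 ratio)
[CH3COOH]_dilute = 1.597 × 10^-3 / 0.05000 = 0.03194 mol/L
Dilution factor = 100.0 / 10.02 = 9.980
[CH3COOH]_stock = 0.03194 × 9.980 = 0.3187 mol/L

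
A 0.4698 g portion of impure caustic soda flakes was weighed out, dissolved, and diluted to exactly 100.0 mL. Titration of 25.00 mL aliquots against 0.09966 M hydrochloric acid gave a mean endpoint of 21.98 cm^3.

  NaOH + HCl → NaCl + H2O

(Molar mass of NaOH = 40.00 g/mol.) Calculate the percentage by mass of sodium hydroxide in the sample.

74.60 %

n(HCl) per titration = 0.02198 × 0.09966 = 2.191 × 10^-3 mol
n(NaOH) in each aliquot = 2.191 × 10^-3 mol (1:1 ratio)
n(NaOH) in the whole flask = 2.191 × 10^-3 × 100.0/25.00 = 8.762 × 10^-3 mol
mass of NaOH = 8.762 × 10^-3 × 40.00 = 0.3505 g
% NaOH = 0.3505 / 0.4698 × 100 = 74.60 %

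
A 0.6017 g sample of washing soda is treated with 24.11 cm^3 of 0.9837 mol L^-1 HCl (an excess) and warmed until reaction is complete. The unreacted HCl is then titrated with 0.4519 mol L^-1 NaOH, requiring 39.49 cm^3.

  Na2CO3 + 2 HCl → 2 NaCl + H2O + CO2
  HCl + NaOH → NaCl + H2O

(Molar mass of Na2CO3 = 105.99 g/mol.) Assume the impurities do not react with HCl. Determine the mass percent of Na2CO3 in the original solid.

51.71 %

n(HCl) added = 0.02411 × 0.9837 = 0.02372 mol
n(NaOH) used in back-titration = 0.03949 × 0.4519 = 0.01785 mol
n(HCl) left over = 0.01785 mol (1:1 ratio)
n(HCl) consumed by analyte = 0.02372 − 0.01785 = 5.871 × 10^-3 mol
From the 1:2 ratio, n(Na2CO3) = 1/2 × 5.871 × 10^-3 = 2.936 × 10^-3 mol
mass of Na2CO3 = 2.936 × 10^-3 × 105.99 = 0.3112 g
% Na2CO3 = 0.3112 / 0.6017 × 100 = 51.71 %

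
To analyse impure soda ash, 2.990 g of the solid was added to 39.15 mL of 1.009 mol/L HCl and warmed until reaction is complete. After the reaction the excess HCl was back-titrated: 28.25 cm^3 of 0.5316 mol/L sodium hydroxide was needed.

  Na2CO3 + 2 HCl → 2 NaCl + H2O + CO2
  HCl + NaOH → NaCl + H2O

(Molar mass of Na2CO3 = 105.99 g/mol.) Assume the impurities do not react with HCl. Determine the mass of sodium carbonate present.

n(HCl) added = 0.03915 × 1.009 = 0.03950 mol
n(NaOH) used in back-titration = 0.02825 × 0.5316 = 0.01502 mol
n(HCl) left over = 0.01502 mol (1:1 ratio)
n(HCl) consumed by analyte = 0.03950 − 0.01502 = 0.02448 mol
From the 1:2 ratio, n(Na2CO3) = 1/2 × 0.02448 = 0.01224 mol
mass of Na2CO3 = 0.01224 × 105.99 = 1.298 g

1.298 g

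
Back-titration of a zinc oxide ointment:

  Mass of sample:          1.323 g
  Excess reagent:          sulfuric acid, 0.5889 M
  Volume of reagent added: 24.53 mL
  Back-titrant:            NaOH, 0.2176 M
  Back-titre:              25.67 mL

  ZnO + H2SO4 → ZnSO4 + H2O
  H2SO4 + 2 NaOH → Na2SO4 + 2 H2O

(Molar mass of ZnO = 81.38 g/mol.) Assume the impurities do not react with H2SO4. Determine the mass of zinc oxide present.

0.9483 g

n(H2SO4) added = 0.02453 × 0.5889 = 0.01445 mol
n(NaOH) used in back-titration = 0.02567 × 0.2176 = 5.586 × 10^-3 mol
From the 1:2 ratio, n(H2SO4) left over = 1/2 × 5.586 × 10^-3 = 2.793 × 10^-3 mol
n(H2SO4) consumed by analyte = 0.01445 − 2.793 × 10^-3 = 0.01165 mol
n(ZnO) = 0.01165 mol (1:1 ratio)
mass of ZnO = 0.01165 × 81.38 = 0.9483 g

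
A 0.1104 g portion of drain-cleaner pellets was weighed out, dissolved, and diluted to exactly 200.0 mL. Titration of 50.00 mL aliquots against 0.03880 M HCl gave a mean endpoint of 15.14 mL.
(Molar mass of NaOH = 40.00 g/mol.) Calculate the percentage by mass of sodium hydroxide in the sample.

NaOH + HCl → NaCl + H2O
n(HCl) per titration = 0.01514 × 0.03880 = 5.874 × 10^-4 mol
n(NaOH) in each aliquot = 5.874 × 10^-4 mol (1:1 ratio)
n(NaOH) in the whole flask = 5.874 × 10^-4 × 200.0/50.00 = 2.350 × 10^-3 mol
mass of NaOH = 2.350 × 10^-3 × 40.00 = 0.09399 g
% NaOH = 0.09399 / 0.1104 × 100 = 85.14 %

85.14 %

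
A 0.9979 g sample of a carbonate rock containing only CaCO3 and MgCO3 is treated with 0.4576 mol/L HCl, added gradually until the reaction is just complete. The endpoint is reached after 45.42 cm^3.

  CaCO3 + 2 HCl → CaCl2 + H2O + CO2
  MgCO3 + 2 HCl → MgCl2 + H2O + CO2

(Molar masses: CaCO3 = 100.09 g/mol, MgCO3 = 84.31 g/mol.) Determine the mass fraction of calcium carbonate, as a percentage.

77.38 %

n(HCl) = 0.04542 × 0.4576 = 0.02078 mol
Let x = n(CaCO3), y = n(MgCO3).
Titrant: 2x + 2y = 0.02078;  mass: 100.09x + 84.31y = 0.9979
Solving, x = 7.715 × 10^-3 mol, y = 2.677 × 10^-3 mol
mass of CaCO3 = 7.715 × 10^-3 × 100.09 = 0.7722 g
% CaCO3 = 0.7722 / 0.9979 × 100 = 77.38 %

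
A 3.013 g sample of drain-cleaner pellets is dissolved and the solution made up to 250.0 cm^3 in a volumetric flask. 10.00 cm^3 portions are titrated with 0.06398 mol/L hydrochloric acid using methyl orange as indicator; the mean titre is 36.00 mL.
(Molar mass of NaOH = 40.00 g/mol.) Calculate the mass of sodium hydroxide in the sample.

NaOH + HCl → NaCl + H2O
n(HCl) per titration = 0.03600 × 0.06398 = 2.303 × 10^-3 mol
n(NaOH) in each aliquot = 2.303 × 10^-3 mol (1:1 ratio)
n(NaOH) in the whole flask = 2.303 × 10^-3 × 250.0/10.00 = 0.05758 mol
mass of NaOH = 0.05758 × 40.00 = 2.303 g

2.303 g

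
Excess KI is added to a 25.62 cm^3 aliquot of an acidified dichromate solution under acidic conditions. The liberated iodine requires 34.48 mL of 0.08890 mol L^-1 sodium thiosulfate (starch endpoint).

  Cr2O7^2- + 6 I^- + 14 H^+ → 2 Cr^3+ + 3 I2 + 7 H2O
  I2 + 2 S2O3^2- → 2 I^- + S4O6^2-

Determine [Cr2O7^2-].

0.01994 mol/L

n(S2O3^2-) = 0.03448 × 0.08890 = 3.065 × 10^-3 mol
n(I2) = n(S2O3^2-)/2 = 1.533 × 10^-3 mol
From the 1:3 ratio, n(Cr2O7^2-) in the aliquot = 1/3 × 1.533 × 10^-3 = 5.109 × 10^-4 mol
[Cr2O7^2-] = 5.109 × 10^-4 / 0.02562 = 0.01994 mol/L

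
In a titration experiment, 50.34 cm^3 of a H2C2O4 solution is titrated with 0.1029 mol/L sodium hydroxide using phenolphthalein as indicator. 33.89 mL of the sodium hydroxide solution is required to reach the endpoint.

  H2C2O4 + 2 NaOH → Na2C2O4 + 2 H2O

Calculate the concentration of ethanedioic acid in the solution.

n(NaOH) = 0.03389 L × 0.1029 mol/L = 3.487 × 10^-3 mol
From the 1:2 mole ratio, n(H2C2O4) = 1/2 × 3.487 × 10^-3 = 1.744 × 10^-3 mol
[H2C2O4] = 1.744 × 10^-3 mol / 0.05034 L = 0.03464 mol/L

0.03464 mol/L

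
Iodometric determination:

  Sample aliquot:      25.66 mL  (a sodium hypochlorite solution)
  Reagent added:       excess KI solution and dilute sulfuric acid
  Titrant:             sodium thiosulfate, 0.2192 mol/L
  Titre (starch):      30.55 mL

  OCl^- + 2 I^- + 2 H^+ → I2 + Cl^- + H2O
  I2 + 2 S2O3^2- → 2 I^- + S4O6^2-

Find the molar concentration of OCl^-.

0.1305 mol/L

n(S2O3^2-) = 0.03055 × 0.2192 = 6.697 × 10^-3 mol
n(I2) = n(S2O3^2-)/2 = 3.348 × 10^-3 mol
n(OCl^-) in the aliquot = 3.348 × 10^-3 mol (1:1 ratio)
[OCl^-] = 3.348 × 10^-3 / 0.02566 = 0.1305 mol/L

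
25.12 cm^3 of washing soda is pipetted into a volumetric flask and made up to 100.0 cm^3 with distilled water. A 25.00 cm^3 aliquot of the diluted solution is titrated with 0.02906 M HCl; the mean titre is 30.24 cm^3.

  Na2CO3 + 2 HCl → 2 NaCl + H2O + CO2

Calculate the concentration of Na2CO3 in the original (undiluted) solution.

0.06997 M

n(HCl) = 0.03024 × 0.02906 = 8.788 × 10^-4 mol
From the 1:2 ratio, n(Na2CO3) in the aliquot = 1/2 × 8.788 × 10^-4 = 4.394 × 10^-4 mol
[Na2CO3]_dilute = 4.394 × 10^-4 / 0.02500 = 0.01758 mol/L
Dilution factor = 100.0 / 25.12 = 3.981
[Na2CO3]_stock = 0.01758 × 3.981 = 0.06997 mol/L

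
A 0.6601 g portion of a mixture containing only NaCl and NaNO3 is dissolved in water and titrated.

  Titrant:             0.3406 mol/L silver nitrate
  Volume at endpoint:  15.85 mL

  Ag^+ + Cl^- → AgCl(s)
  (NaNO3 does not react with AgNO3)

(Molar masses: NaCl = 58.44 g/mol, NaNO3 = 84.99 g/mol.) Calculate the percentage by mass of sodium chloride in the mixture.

n(AgNO3) = 0.01585 × 0.3406 = 5.399 × 10^-3 mol
Let x = n(NaCl), y = n(NaNO3).
Titrant: 1x = 5.399 × 10^-3;  mass: 58.44x + 84.99y = 0.6601
Solving, x = 5.399 × 10^-3 mol, y = 4.055 × 10^-3 mol
mass of NaCl = 5.399 × 10^-3 × 58.44 = 0.3155 g
% NaCl = 0.3155 / 0.6601 × 100 = 47.79 %

47.79 %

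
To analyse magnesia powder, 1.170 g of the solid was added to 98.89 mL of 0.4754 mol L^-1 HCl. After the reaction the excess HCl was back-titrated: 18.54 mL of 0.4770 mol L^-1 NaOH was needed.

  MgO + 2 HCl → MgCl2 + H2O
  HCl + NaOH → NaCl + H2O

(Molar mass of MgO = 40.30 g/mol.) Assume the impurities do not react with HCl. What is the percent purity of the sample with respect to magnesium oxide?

n(HCl) added = 0.09889 × 0.4754 = 0.04701 mol
n(NaOH) used in back-titration = 0.01854 × 0.4770 = 8.844 × 10^-3 mol
n(HCl) left over = 8.844 × 10^-3 mol (1:1 ratio)
n(HCl) consumed by analyte = 0.04701 − 8.844 × 10^-3 = 0.03817 mol
From the 1:2 ratio, n(MgO) = 1/2 × 0.03817 = 0.01908 mol
mass of MgO = 0.01908 × 40.30 = 0.7691 g
% MgO = 0.7691 / 1.170 × 100 = 65.74 %

65.74 %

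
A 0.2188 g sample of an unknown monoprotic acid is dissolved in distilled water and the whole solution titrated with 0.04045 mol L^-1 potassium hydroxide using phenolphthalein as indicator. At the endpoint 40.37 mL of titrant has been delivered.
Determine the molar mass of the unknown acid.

134.0 g/mol

n(KOH) = 0.04037 L × 0.04045 mol/L = 1.633 × 10^-3 mol
n(HA) = 1.633 × 10^-3 mol (1:1 ratio)
M = m / n = 0.2188 g / 1.633 × 10^-3 mol = 134.0 g/mol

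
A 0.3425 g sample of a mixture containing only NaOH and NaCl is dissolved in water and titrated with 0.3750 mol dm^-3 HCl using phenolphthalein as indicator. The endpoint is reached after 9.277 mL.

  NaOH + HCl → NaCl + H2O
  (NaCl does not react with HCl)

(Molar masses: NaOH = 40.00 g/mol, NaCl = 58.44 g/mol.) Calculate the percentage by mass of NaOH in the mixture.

n(HCl) = 0.009277 × 0.3750 = 3.479 × 10^-3 mol
Let x = n(NaOH), y = n(NaCl).
Titrant: 1x = 3.479 × 10^-3;  mass: 40.00x + 58.44y = 0.3425
Solving, x = 3.479 × 10^-3 mol, y = 3.480 × 10^-3 mol
mass of NaOH = 3.479 × 10^-3 × 40.00 = 0.1392 g
% NaOH = 0.1392 / 0.3425 × 100 = 40.63 %

40.63 %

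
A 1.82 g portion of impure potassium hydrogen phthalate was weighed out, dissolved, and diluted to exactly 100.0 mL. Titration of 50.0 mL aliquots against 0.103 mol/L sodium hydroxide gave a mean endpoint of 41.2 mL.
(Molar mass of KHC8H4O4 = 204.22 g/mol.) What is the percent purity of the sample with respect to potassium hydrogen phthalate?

KHC8H4O4 + NaOH → KNaC8H4O4 + H2O
n(NaOH) per titration = 0.0412 × 0.103 = 4.24 × 10^-3 mol
n(KHC8H4O4) in each aliquot = 4.24 × 10^-3 mol (1:1 ratio)
n(KHC8H4O4) in the whole flask = 4.24 × 10^-3 × 100.0/50.0 = 8.49 × 10^-3 mol
mass of KHC8H4O4 = 8.49 × 10^-3 × 204.22 = 1.73 g
% KHC8H4O4 = 1.73 / 1.82 × 100 = 95.2 %

95.2 %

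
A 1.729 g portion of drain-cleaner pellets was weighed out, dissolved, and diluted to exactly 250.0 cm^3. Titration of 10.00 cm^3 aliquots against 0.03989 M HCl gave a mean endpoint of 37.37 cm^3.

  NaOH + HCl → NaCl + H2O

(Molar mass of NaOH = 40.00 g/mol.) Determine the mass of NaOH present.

1.491 g

n(HCl) per titration = 0.03737 × 0.03989 = 1.491 × 10^-3 mol
n(NaOH) in each aliquot = 1.491 × 10^-3 mol (1:1 ratio)
n(NaOH) in the whole flask = 1.491 × 10^-3 × 250.0/10.00 = 0.03727 mol
mass of NaOH = 0.03727 × 40.00 = 1.491 g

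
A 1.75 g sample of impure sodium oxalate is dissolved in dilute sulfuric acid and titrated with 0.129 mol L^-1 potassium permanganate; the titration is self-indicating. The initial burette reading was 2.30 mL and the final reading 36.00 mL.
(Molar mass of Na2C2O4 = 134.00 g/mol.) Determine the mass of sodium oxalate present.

2 MnO4^- + 5 C2O4^2- + 16 H^+ → 2 Mn^2+ + 10 CO2 + 8 H2O
n(KMnO4) = 0.0337 L × 0.129 mol/L = 4.35 × 10^-3 mol
From the 5:2 ratio, n(Na2C2O4) = 5/2 × 4.35 × 10^-3 = 0.0109 mol
mass of Na2C2O4 = 0.0109 × 134.00 g/mol = 1.46 g

1.46 g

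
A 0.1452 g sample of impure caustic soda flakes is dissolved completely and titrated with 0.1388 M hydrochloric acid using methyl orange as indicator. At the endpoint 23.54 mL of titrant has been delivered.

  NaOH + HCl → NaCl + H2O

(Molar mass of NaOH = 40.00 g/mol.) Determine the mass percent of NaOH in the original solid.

90.01 %

n(HCl) = 0.02354 L × 0.1388 mol/L = 3.267 × 10^-3 mol
n(NaOH) = 3.267 × 10^-3 mol (1:1 ratio)
mass of NaOH = 3.267 × 10^-3 × 40.00 g/mol = 0.1307 g
% NaOH = 0.1307 / 0.1452 × 100 = 90.01 %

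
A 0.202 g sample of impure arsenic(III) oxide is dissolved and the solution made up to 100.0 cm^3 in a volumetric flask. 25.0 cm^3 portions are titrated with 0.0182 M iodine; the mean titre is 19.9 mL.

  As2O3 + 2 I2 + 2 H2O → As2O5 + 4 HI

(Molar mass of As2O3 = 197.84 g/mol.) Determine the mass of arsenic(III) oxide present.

0.143 g

n(I2) per titration = 0.0199 × 0.0182 = 3.62 × 10^-4 mol
From the 1:2 ratio, n(As2O3) in each aliquot = 1/2 × 3.62 × 10^-4 = 1.81 × 10^-4 mol
n(As2O3) in the whole flask = 1.81 × 10^-4 × 100.0/25.0 = 7.24 × 10^-4 mol
mass of As2O3 = 7.24 × 10^-4 × 197.84 = 0.143 g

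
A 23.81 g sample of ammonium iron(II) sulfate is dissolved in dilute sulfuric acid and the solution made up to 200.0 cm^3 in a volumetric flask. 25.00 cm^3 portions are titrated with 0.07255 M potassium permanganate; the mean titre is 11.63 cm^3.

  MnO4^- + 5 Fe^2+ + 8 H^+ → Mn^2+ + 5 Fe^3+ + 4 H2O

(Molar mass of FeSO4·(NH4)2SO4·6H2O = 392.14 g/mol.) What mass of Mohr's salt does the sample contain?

13.23 g

n(KMnO4) per titration = 0.01163 × 0.07255 = 8.438 × 10^-4 mol
From the 5:1 ratio, n(FeSO4·(NH4)2SO4·6H2O) in each aliquot = 5/1 × 8.438 × 10^-4 = 4.219 × 10^-3 mol
n(FeSO4·(NH4)2SO4·6H2O) in the whole flask = 4.219 × 10^-3 × 200.0/25.00 = 0.03375 mol
mass of FeSO4·(NH4)2SO4·6H2O = 0.03375 × 392.14 = 13.23 g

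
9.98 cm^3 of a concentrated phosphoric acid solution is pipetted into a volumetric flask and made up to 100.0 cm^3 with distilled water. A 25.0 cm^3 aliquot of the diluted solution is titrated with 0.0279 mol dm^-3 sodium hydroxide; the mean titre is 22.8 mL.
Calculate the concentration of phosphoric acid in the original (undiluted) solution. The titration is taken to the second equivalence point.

0.127 mol/L

H3PO4 + 2 NaOH → Na2HPO4 + 2 H2O
n(NaOH) = 0.0228 × 0.0279 = 6.36 × 10^-4 mol
From the 1:2 ratio, n(H3PO4) in the aliquot = 1/2 × 6.36 × 10^-4 = 3.18 × 10^-4 mol
[H3PO4]_dilute = 3.18 × 10^-4 / 0.0250 = 0.0127 mol/L
Dilution factor = 100.0 / 9.98 = 10.02
[H3PO4]_stock = 0.0127 × 10.02 = 0.127 mol/L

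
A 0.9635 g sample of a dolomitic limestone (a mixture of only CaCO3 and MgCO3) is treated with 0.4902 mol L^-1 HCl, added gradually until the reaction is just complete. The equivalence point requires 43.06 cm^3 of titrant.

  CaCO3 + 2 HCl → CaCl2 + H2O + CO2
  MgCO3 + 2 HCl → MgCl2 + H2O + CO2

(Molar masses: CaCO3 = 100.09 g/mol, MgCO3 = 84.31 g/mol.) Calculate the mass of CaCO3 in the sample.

0.4674 g

n(HCl) = 0.04306 × 0.4902 = 0.02111 mol
Let x = n(CaCO3), y = n(MgCO3).
Titrant: 2x + 2y = 0.02111;  mass: 100.09x + 84.31y = 0.9635
Solving, x = 4.670 × 10^-3 mol, y = 5.884 × 10^-3 mol
mass of CaCO3 = 4.670 × 10^-3 × 100.09 = 0.4674 g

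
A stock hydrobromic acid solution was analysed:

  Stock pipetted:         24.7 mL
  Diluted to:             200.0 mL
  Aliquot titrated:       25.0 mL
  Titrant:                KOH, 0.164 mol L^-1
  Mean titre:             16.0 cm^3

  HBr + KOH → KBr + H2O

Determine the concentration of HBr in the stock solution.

n(KOH) = 0.0160 × 0.164 = 2.62 × 10^-3 mol
n(HBr) in the aliquot = 2.62 × 10^-3 mol (1:1 ratio)
[HBr]_dilute = 2.62 × 10^-3 / 0.0250 = 0.105 mol/L
Dilution factor = 200.0 / 24.7 = 8.097
[HBr]_stock = 0.105 × 8.097 = 0.850 mol/L

0.850 mol/L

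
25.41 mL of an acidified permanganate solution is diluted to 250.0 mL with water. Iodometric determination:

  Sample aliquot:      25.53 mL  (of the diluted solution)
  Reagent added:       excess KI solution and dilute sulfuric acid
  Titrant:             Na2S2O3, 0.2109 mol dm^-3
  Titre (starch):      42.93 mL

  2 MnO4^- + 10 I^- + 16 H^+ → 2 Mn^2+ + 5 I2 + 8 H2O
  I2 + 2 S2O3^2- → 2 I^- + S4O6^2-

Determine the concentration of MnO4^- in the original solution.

0.6978 mol/L

n(S2O3^2-) = 0.04293 × 0.2109 = 9.054 × 10^-3 mol
n(I2) = n(S2O3^2-)/2 = 4.527 × 10^-3 mol
From the 2:5 ratio, n(MnO4^-) in the aliquot = 2/5 × 4.527 × 10^-3 = 1.811 × 10^-3 mol
[MnO4^-]_dilute = 1.811 × 10^-3 / 0.02553 = 0.07093 mol/L
[MnO4^-]_original = 0.07093 × 250.0/25.41 = 0.6978 mol/L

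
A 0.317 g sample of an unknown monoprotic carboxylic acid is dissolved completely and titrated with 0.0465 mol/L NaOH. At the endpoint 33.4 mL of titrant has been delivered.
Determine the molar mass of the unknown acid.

n(NaOH) = 0.0334 L × 0.0465 mol/L = 1.55 × 10^-3 mol
n(HA) = 1.55 × 10^-3 mol (1:1 ratio)
M = m / n = 0.317 g / 1.55 × 10^-3 mol = 204 g/mol

204 g/mol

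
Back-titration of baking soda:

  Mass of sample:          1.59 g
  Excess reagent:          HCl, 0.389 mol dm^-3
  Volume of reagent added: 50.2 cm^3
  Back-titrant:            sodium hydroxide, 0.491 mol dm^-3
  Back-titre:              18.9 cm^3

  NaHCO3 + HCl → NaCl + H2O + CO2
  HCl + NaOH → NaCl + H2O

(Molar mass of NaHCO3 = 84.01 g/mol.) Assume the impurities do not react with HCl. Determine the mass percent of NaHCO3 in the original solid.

n(HCl) added = 0.0502 × 0.389 = 0.0195 mol
n(NaOH) used in back-titration = 0.0189 × 0.491 = 9.28 × 10^-3 mol
n(HCl) left over = 9.28 × 10^-3 mol (1:1 ratio)
n(HCl) consumed by analyte = 0.0195 − 9.28 × 10^-3 = 0.0102 mol
n(NaHCO3) = 0.0102 mol (1:1 ratio)
mass of NaHCO3 = 0.0102 × 84.01 = 0.861 g
% NaHCO3 = 0.861 / 1.59 × 100 = 54.1 %

54.1 %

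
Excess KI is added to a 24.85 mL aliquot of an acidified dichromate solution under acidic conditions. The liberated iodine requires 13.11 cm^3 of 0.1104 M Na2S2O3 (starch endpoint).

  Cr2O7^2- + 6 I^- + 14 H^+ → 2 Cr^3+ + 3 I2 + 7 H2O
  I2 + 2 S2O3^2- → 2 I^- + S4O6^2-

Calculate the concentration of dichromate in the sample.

n(S2O3^2-) = 0.01311 × 0.1104 = 1.447 × 10^-3 mol
n(I2) = n(S2O3^2-)/2 = 7.237 × 10^-4 mol
From the 1:3 ratio, n(Cr2O7^2-) in the aliquot = 1/3 × 7.237 × 10^-4 = 2.412 × 10^-4 mol
[Cr2O7^2-] = 2.412 × 10^-4 / 0.02485 = 0.009707 mol/L

0.009707 M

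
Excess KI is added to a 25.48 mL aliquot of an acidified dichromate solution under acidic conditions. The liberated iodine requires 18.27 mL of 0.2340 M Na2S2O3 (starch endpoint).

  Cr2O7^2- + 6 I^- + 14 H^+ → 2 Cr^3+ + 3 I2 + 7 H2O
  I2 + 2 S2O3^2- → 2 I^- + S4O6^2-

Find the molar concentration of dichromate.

0.02796 M

n(S2O3^2-) = 0.01827 × 0.2340 = 4.275 × 10^-3 mol
n(I2) = n(S2O3^2-)/2 = 2.138 × 10^-3 mol
From the 1:3 ratio, n(Cr2O7^2-) in the aliquot = 1/3 × 2.138 × 10^-3 = 7.125 × 10^-4 mol
[Cr2O7^2-] = 7.125 × 10^-4 / 0.02548 = 0.02796 mol/L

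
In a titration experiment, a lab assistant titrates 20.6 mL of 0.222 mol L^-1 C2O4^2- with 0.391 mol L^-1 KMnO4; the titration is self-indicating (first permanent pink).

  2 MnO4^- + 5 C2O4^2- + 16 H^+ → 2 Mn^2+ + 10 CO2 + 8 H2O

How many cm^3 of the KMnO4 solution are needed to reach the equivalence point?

4.68 mL

n(C2O4^2-) = 0.0206 L × 0.222 mol/L = 4.57 × 10^-3 mol
From the 2:5 stoichiometry, n(KMnO4) = 2/5 × 4.57 × 10^-3 = 1.83 × 10^-3 mol
V(KMnO4) = 1.83 × 10^-3 mol / 0.391 mol/L = 0.00468 L = 4.68 mL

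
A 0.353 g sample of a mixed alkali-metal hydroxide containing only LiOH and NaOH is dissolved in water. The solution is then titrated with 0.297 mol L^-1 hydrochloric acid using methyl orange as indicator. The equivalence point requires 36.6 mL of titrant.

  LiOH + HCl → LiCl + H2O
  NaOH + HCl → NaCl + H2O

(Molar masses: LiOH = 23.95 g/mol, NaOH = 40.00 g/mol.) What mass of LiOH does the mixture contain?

0.122 g

n(HCl) = 0.0366 × 0.297 = 0.0109 mol
Let x = n(LiOH), y = n(NaOH).
Titrant: 1x + 1y = 0.0109;  mass: 23.95x + 40.00y = 0.353
Solving, x = 5.10 × 10^-3 mol, y = 5.77 × 10^-3 mol
mass of LiOH = 5.10 × 10^-3 × 23.95 = 0.122 g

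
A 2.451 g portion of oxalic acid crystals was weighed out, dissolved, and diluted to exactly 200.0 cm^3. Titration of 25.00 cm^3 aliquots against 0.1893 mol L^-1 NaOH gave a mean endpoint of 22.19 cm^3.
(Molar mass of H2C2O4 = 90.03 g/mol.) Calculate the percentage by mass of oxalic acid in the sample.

H2C2O4 + 2 NaOH → Na2C2O4 + 2 H2O
n(NaOH) per titration = 0.02219 × 0.1893 = 4.201 × 10^-3 mol
From the 1:2 ratio, n(H2C2O4) in each aliquot = 1/2 × 4.201 × 10^-3 = 2.100 × 10^-3 mol
n(H2C2O4) in the whole flask = 2.100 × 10^-3 × 200.0/25.00 = 0.01680 mol
mass of H2C2O4 = 0.01680 × 90.03 = 1.513 g
% H2C2O4 = 1.513 / 2.451 × 100 = 61.72 %

61.72 %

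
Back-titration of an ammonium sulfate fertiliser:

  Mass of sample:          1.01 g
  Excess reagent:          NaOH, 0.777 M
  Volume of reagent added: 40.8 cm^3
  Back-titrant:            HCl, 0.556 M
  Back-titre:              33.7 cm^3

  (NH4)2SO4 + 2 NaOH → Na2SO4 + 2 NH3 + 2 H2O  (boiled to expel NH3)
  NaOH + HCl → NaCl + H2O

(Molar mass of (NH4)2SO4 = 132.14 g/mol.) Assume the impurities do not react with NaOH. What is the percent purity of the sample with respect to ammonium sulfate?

84.8 %

n(NaOH) added = 0.0408 × 0.777 = 0.0317 mol
n(HCl) used in back-titration = 0.0337 × 0.556 = 0.0187 mol
n(NaOH) left over = 0.0187 mol (1:1 ratio)
n(NaOH) consumed by analyte = 0.0317 − 0.0187 = 0.0130 mol
From the 1:2 ratio, n((NH4)2SO4) = 1/2 × 0.0130 = 6.48 × 10^-3 mol
mass of (NH4)2SO4 = 6.48 × 10^-3 × 132.14 = 0.857 g
% (NH4)2SO4 = 0.857 / 1.01 × 100 = 84.8 %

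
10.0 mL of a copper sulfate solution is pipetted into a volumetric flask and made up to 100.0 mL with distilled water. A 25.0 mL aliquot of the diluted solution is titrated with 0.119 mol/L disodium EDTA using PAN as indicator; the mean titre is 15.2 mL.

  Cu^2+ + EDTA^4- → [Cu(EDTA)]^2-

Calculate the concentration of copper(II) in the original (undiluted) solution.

n(EDTA) = 0.0152 × 0.119 = 1.81 × 10^-3 mol
n(Cu2+) in the aliquot = 1.81 × 10^-3 mol (1:1 ratio)
[Cu2+]_dilute = 1.81 × 10^-3 / 0.0250 = 0.0724 mol/L
Dilution factor = 100.0 / 10.0 = 10.00
[Cu2+]_stock = 0.0724 × 10.00 = 0.724 mol/L

0.724 mol/L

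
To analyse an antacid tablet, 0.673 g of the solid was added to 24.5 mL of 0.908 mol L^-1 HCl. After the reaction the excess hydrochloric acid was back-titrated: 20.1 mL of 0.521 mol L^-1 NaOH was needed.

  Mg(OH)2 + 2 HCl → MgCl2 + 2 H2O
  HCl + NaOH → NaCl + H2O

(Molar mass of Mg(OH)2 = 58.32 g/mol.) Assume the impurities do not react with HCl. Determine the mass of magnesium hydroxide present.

0.343 g

n(HCl) added = 0.0245 × 0.908 = 0.0222 mol
n(NaOH) used in back-titration = 0.0201 × 0.521 = 0.0105 mol
n(HCl) left over = 0.0105 mol (1:1 ratio)
n(HCl) consumed by analyte = 0.0222 − 0.0105 = 0.0118 mol
From the 1:2 ratio, n(Mg(OH)2) = 1/2 × 0.0118 = 5.89 × 10^-3 mol
mass of Mg(OH)2 = 5.89 × 10^-3 × 58.32 = 0.343 g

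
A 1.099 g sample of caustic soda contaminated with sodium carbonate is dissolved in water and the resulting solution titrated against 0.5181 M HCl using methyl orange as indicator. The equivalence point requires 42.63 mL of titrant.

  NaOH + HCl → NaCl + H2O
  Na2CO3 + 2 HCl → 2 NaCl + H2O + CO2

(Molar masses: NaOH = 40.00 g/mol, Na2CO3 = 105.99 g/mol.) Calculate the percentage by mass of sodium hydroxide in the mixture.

n(HCl) = 0.04263 × 0.5181 = 0.02209 mol
Let x = n(NaOH), y = n(Na2CO3).
Titrant: 1x + 2y = 0.02209;  mass: 40.00x + 105.99y = 1.099
Solving, x = 5.501 × 10^-3 mol, y = 8.293 × 10^-3 mol
mass of NaOH = 5.501 × 10^-3 × 40.00 = 0.2200 g
% NaOH = 0.2200 / 1.099 × 100 = 20.02 %

20.02 %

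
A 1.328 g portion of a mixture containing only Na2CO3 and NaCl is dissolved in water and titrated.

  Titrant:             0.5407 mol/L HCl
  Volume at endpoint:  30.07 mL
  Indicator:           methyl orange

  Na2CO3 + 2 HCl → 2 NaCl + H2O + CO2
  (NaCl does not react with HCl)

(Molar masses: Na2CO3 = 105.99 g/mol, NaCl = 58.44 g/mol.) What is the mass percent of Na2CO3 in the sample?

64.88 %

n(HCl) = 0.03007 × 0.5407 = 0.01626 mol
Let x = n(Na2CO3), y = n(NaCl).
Titrant: 2x = 0.01626;  mass: 105.99x + 58.44y = 1.328
Solving, x = 8.129 × 10^-3 mol, y = 7.980 × 10^-3 mol
mass of Na2CO3 = 8.129 × 10^-3 × 105.99 = 0.8616 g
% Na2CO3 = 0.8616 / 1.328 × 100 = 64.88 %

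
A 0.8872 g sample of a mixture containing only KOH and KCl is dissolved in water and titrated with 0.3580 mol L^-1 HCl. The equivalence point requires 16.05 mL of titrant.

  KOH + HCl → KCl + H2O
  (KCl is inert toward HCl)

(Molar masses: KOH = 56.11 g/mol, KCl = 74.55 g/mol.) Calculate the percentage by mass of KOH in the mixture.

n(HCl) = 0.01605 × 0.3580 = 5.746 × 10^-3 mol
Let x = n(KOH), y = n(KCl).
Titrant: 1x = 5.746 × 10^-3;  mass: 56.11x + 74.55y = 0.8872
Solving, x = 5.746 × 10^-3 mol, y = 7.576 × 10^-3 mol
mass of KOH = 5.746 × 10^-3 × 56.11 = 0.3224 g
% KOH = 0.3224 / 0.8872 × 100 = 36.34 %

36.34 %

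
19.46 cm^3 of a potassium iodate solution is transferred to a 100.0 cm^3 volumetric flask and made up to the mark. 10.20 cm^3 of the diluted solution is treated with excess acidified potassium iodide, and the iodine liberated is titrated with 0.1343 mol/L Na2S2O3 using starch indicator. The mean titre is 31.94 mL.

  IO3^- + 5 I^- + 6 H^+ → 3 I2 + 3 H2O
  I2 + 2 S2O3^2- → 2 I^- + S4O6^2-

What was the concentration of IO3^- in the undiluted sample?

n(S2O3^2-) = 0.03194 × 0.1343 = 4.290 × 10^-3 mol
n(I2) = n(S2O3^2-)/2 = 2.145 × 10^-3 mol
From the 1:3 ratio, n(IO3^-) in the aliquot = 1/3 × 2.145 × 10^-3 = 7.149 × 10^-4 mol
[IO3^-]_dilute = 7.149 × 10^-4 / 0.01020 = 0.07009 mol/L
[IO3^-]_original = 0.07009 × 100.0/19.46 = 0.3602 mol/L

0.3602 mol/L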